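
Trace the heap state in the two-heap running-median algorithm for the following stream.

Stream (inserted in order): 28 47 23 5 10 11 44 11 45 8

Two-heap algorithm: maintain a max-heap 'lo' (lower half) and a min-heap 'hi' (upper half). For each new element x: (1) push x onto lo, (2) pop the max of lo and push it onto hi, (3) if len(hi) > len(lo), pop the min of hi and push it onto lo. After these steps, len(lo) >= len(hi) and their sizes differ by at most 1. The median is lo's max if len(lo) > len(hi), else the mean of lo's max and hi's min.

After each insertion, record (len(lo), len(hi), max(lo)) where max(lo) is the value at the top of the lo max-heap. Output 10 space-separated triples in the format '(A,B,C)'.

Answer: (1,0,28) (1,1,28) (2,1,28) (2,2,23) (3,2,23) (3,3,11) (4,3,23) (4,4,11) (5,4,23) (5,5,11)

Derivation:
Step 1: insert 28 -> lo=[28] hi=[] -> (len(lo)=1, len(hi)=0, max(lo)=28)
Step 2: insert 47 -> lo=[28] hi=[47] -> (len(lo)=1, len(hi)=1, max(lo)=28)
Step 3: insert 23 -> lo=[23, 28] hi=[47] -> (len(lo)=2, len(hi)=1, max(lo)=28)
Step 4: insert 5 -> lo=[5, 23] hi=[28, 47] -> (len(lo)=2, len(hi)=2, max(lo)=23)
Step 5: insert 10 -> lo=[5, 10, 23] hi=[28, 47] -> (len(lo)=3, len(hi)=2, max(lo)=23)
Step 6: insert 11 -> lo=[5, 10, 11] hi=[23, 28, 47] -> (len(lo)=3, len(hi)=3, max(lo)=11)
Step 7: insert 44 -> lo=[5, 10, 11, 23] hi=[28, 44, 47] -> (len(lo)=4, len(hi)=3, max(lo)=23)
Step 8: insert 11 -> lo=[5, 10, 11, 11] hi=[23, 28, 44, 47] -> (len(lo)=4, len(hi)=4, max(lo)=11)
Step 9: insert 45 -> lo=[5, 10, 11, 11, 23] hi=[28, 44, 45, 47] -> (len(lo)=5, len(hi)=4, max(lo)=23)
Step 10: insert 8 -> lo=[5, 8, 10, 11, 11] hi=[23, 28, 44, 45, 47] -> (len(lo)=5, len(hi)=5, max(lo)=11)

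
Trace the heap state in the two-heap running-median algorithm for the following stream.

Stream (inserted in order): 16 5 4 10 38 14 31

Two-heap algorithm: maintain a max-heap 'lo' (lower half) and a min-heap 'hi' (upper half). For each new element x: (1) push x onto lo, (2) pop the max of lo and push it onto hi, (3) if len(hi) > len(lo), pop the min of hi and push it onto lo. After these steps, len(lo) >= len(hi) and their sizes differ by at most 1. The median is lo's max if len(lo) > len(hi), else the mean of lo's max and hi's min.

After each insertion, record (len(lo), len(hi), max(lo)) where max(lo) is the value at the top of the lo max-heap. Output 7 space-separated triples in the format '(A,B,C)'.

Step 1: insert 16 -> lo=[16] hi=[] -> (len(lo)=1, len(hi)=0, max(lo)=16)
Step 2: insert 5 -> lo=[5] hi=[16] -> (len(lo)=1, len(hi)=1, max(lo)=5)
Step 3: insert 4 -> lo=[4, 5] hi=[16] -> (len(lo)=2, len(hi)=1, max(lo)=5)
Step 4: insert 10 -> lo=[4, 5] hi=[10, 16] -> (len(lo)=2, len(hi)=2, max(lo)=5)
Step 5: insert 38 -> lo=[4, 5, 10] hi=[16, 38] -> (len(lo)=3, len(hi)=2, max(lo)=10)
Step 6: insert 14 -> lo=[4, 5, 10] hi=[14, 16, 38] -> (len(lo)=3, len(hi)=3, max(lo)=10)
Step 7: insert 31 -> lo=[4, 5, 10, 14] hi=[16, 31, 38] -> (len(lo)=4, len(hi)=3, max(lo)=14)

Answer: (1,0,16) (1,1,5) (2,1,5) (2,2,5) (3,2,10) (3,3,10) (4,3,14)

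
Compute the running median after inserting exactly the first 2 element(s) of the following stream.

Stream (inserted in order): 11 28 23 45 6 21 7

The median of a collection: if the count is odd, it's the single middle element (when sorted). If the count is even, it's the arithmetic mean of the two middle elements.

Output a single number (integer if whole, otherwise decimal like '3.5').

Answer: 19.5

Derivation:
Step 1: insert 11 -> lo=[11] (size 1, max 11) hi=[] (size 0) -> median=11
Step 2: insert 28 -> lo=[11] (size 1, max 11) hi=[28] (size 1, min 28) -> median=19.5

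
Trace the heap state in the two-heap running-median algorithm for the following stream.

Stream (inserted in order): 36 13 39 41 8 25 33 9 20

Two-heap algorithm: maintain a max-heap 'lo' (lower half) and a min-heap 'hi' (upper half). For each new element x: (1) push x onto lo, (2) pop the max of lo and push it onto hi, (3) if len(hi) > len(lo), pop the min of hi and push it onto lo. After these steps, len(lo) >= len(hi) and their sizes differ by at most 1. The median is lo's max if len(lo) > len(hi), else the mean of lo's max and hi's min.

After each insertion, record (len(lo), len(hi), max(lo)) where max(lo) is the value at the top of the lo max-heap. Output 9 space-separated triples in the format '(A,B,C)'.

Step 1: insert 36 -> lo=[36] hi=[] -> (len(lo)=1, len(hi)=0, max(lo)=36)
Step 2: insert 13 -> lo=[13] hi=[36] -> (len(lo)=1, len(hi)=1, max(lo)=13)
Step 3: insert 39 -> lo=[13, 36] hi=[39] -> (len(lo)=2, len(hi)=1, max(lo)=36)
Step 4: insert 41 -> lo=[13, 36] hi=[39, 41] -> (len(lo)=2, len(hi)=2, max(lo)=36)
Step 5: insert 8 -> lo=[8, 13, 36] hi=[39, 41] -> (len(lo)=3, len(hi)=2, max(lo)=36)
Step 6: insert 25 -> lo=[8, 13, 25] hi=[36, 39, 41] -> (len(lo)=3, len(hi)=3, max(lo)=25)
Step 7: insert 33 -> lo=[8, 13, 25, 33] hi=[36, 39, 41] -> (len(lo)=4, len(hi)=3, max(lo)=33)
Step 8: insert 9 -> lo=[8, 9, 13, 25] hi=[33, 36, 39, 41] -> (len(lo)=4, len(hi)=4, max(lo)=25)
Step 9: insert 20 -> lo=[8, 9, 13, 20, 25] hi=[33, 36, 39, 41] -> (len(lo)=5, len(hi)=4, max(lo)=25)

Answer: (1,0,36) (1,1,13) (2,1,36) (2,2,36) (3,2,36) (3,3,25) (4,3,33) (4,4,25) (5,4,25)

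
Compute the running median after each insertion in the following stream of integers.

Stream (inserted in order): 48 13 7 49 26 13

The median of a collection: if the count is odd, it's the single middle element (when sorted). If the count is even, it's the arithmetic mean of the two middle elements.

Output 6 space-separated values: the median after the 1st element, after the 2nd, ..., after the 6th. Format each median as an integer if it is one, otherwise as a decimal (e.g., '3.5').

Step 1: insert 48 -> lo=[48] (size 1, max 48) hi=[] (size 0) -> median=48
Step 2: insert 13 -> lo=[13] (size 1, max 13) hi=[48] (size 1, min 48) -> median=30.5
Step 3: insert 7 -> lo=[7, 13] (size 2, max 13) hi=[48] (size 1, min 48) -> median=13
Step 4: insert 49 -> lo=[7, 13] (size 2, max 13) hi=[48, 49] (size 2, min 48) -> median=30.5
Step 5: insert 26 -> lo=[7, 13, 26] (size 3, max 26) hi=[48, 49] (size 2, min 48) -> median=26
Step 6: insert 13 -> lo=[7, 13, 13] (size 3, max 13) hi=[26, 48, 49] (size 3, min 26) -> median=19.5

Answer: 48 30.5 13 30.5 26 19.5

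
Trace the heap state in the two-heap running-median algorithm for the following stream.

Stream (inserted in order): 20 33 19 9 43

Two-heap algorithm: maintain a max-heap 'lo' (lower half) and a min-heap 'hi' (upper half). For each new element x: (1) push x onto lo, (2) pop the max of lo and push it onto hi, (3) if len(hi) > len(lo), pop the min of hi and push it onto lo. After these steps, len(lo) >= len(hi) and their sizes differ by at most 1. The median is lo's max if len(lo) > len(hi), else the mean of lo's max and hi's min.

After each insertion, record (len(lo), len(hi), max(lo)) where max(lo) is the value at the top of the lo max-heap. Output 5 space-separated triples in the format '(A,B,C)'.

Step 1: insert 20 -> lo=[20] hi=[] -> (len(lo)=1, len(hi)=0, max(lo)=20)
Step 2: insert 33 -> lo=[20] hi=[33] -> (len(lo)=1, len(hi)=1, max(lo)=20)
Step 3: insert 19 -> lo=[19, 20] hi=[33] -> (len(lo)=2, len(hi)=1, max(lo)=20)
Step 4: insert 9 -> lo=[9, 19] hi=[20, 33] -> (len(lo)=2, len(hi)=2, max(lo)=19)
Step 5: insert 43 -> lo=[9, 19, 20] hi=[33, 43] -> (len(lo)=3, len(hi)=2, max(lo)=20)

Answer: (1,0,20) (1,1,20) (2,1,20) (2,2,19) (3,2,20)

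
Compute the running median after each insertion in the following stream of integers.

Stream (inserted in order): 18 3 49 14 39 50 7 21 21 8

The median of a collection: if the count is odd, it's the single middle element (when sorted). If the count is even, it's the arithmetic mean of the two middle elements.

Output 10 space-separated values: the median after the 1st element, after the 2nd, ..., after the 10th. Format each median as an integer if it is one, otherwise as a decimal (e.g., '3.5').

Answer: 18 10.5 18 16 18 28.5 18 19.5 21 19.5

Derivation:
Step 1: insert 18 -> lo=[18] (size 1, max 18) hi=[] (size 0) -> median=18
Step 2: insert 3 -> lo=[3] (size 1, max 3) hi=[18] (size 1, min 18) -> median=10.5
Step 3: insert 49 -> lo=[3, 18] (size 2, max 18) hi=[49] (size 1, min 49) -> median=18
Step 4: insert 14 -> lo=[3, 14] (size 2, max 14) hi=[18, 49] (size 2, min 18) -> median=16
Step 5: insert 39 -> lo=[3, 14, 18] (size 3, max 18) hi=[39, 49] (size 2, min 39) -> median=18
Step 6: insert 50 -> lo=[3, 14, 18] (size 3, max 18) hi=[39, 49, 50] (size 3, min 39) -> median=28.5
Step 7: insert 7 -> lo=[3, 7, 14, 18] (size 4, max 18) hi=[39, 49, 50] (size 3, min 39) -> median=18
Step 8: insert 21 -> lo=[3, 7, 14, 18] (size 4, max 18) hi=[21, 39, 49, 50] (size 4, min 21) -> median=19.5
Step 9: insert 21 -> lo=[3, 7, 14, 18, 21] (size 5, max 21) hi=[21, 39, 49, 50] (size 4, min 21) -> median=21
Step 10: insert 8 -> lo=[3, 7, 8, 14, 18] (size 5, max 18) hi=[21, 21, 39, 49, 50] (size 5, min 21) -> median=19.5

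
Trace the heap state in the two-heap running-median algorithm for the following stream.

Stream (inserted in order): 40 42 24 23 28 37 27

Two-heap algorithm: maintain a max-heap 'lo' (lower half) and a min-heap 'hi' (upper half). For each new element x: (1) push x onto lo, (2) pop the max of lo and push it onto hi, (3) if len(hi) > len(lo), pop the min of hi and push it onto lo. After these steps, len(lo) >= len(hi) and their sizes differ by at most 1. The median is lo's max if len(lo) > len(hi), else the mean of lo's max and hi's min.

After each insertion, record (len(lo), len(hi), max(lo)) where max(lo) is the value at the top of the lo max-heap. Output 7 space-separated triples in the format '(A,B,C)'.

Answer: (1,0,40) (1,1,40) (2,1,40) (2,2,24) (3,2,28) (3,3,28) (4,3,28)

Derivation:
Step 1: insert 40 -> lo=[40] hi=[] -> (len(lo)=1, len(hi)=0, max(lo)=40)
Step 2: insert 42 -> lo=[40] hi=[42] -> (len(lo)=1, len(hi)=1, max(lo)=40)
Step 3: insert 24 -> lo=[24, 40] hi=[42] -> (len(lo)=2, len(hi)=1, max(lo)=40)
Step 4: insert 23 -> lo=[23, 24] hi=[40, 42] -> (len(lo)=2, len(hi)=2, max(lo)=24)
Step 5: insert 28 -> lo=[23, 24, 28] hi=[40, 42] -> (len(lo)=3, len(hi)=2, max(lo)=28)
Step 6: insert 37 -> lo=[23, 24, 28] hi=[37, 40, 42] -> (len(lo)=3, len(hi)=3, max(lo)=28)
Step 7: insert 27 -> lo=[23, 24, 27, 28] hi=[37, 40, 42] -> (len(lo)=4, len(hi)=3, max(lo)=28)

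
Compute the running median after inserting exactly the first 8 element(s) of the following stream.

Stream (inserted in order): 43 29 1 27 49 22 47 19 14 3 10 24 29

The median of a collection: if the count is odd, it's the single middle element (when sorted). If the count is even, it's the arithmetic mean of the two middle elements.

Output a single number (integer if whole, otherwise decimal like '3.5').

Answer: 28

Derivation:
Step 1: insert 43 -> lo=[43] (size 1, max 43) hi=[] (size 0) -> median=43
Step 2: insert 29 -> lo=[29] (size 1, max 29) hi=[43] (size 1, min 43) -> median=36
Step 3: insert 1 -> lo=[1, 29] (size 2, max 29) hi=[43] (size 1, min 43) -> median=29
Step 4: insert 27 -> lo=[1, 27] (size 2, max 27) hi=[29, 43] (size 2, min 29) -> median=28
Step 5: insert 49 -> lo=[1, 27, 29] (size 3, max 29) hi=[43, 49] (size 2, min 43) -> median=29
Step 6: insert 22 -> lo=[1, 22, 27] (size 3, max 27) hi=[29, 43, 49] (size 3, min 29) -> median=28
Step 7: insert 47 -> lo=[1, 22, 27, 29] (size 4, max 29) hi=[43, 47, 49] (size 3, min 43) -> median=29
Step 8: insert 19 -> lo=[1, 19, 22, 27] (size 4, max 27) hi=[29, 43, 47, 49] (size 4, min 29) -> median=28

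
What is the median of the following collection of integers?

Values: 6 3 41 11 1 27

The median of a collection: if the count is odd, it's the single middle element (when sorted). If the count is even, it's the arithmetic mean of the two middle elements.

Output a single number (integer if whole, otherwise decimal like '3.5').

Step 1: insert 6 -> lo=[6] (size 1, max 6) hi=[] (size 0) -> median=6
Step 2: insert 3 -> lo=[3] (size 1, max 3) hi=[6] (size 1, min 6) -> median=4.5
Step 3: insert 41 -> lo=[3, 6] (size 2, max 6) hi=[41] (size 1, min 41) -> median=6
Step 4: insert 11 -> lo=[3, 6] (size 2, max 6) hi=[11, 41] (size 2, min 11) -> median=8.5
Step 5: insert 1 -> lo=[1, 3, 6] (size 3, max 6) hi=[11, 41] (size 2, min 11) -> median=6
Step 6: insert 27 -> lo=[1, 3, 6] (size 3, max 6) hi=[11, 27, 41] (size 3, min 11) -> median=8.5

Answer: 8.5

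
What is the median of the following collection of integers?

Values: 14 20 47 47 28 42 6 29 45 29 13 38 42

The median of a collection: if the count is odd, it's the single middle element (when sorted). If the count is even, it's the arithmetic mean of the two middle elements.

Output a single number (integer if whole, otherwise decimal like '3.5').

Step 1: insert 14 -> lo=[14] (size 1, max 14) hi=[] (size 0) -> median=14
Step 2: insert 20 -> lo=[14] (size 1, max 14) hi=[20] (size 1, min 20) -> median=17
Step 3: insert 47 -> lo=[14, 20] (size 2, max 20) hi=[47] (size 1, min 47) -> median=20
Step 4: insert 47 -> lo=[14, 20] (size 2, max 20) hi=[47, 47] (size 2, min 47) -> median=33.5
Step 5: insert 28 -> lo=[14, 20, 28] (size 3, max 28) hi=[47, 47] (size 2, min 47) -> median=28
Step 6: insert 42 -> lo=[14, 20, 28] (size 3, max 28) hi=[42, 47, 47] (size 3, min 42) -> median=35
Step 7: insert 6 -> lo=[6, 14, 20, 28] (size 4, max 28) hi=[42, 47, 47] (size 3, min 42) -> median=28
Step 8: insert 29 -> lo=[6, 14, 20, 28] (size 4, max 28) hi=[29, 42, 47, 47] (size 4, min 29) -> median=28.5
Step 9: insert 45 -> lo=[6, 14, 20, 28, 29] (size 5, max 29) hi=[42, 45, 47, 47] (size 4, min 42) -> median=29
Step 10: insert 29 -> lo=[6, 14, 20, 28, 29] (size 5, max 29) hi=[29, 42, 45, 47, 47] (size 5, min 29) -> median=29
Step 11: insert 13 -> lo=[6, 13, 14, 20, 28, 29] (size 6, max 29) hi=[29, 42, 45, 47, 47] (size 5, min 29) -> median=29
Step 12: insert 38 -> lo=[6, 13, 14, 20, 28, 29] (size 6, max 29) hi=[29, 38, 42, 45, 47, 47] (size 6, min 29) -> median=29
Step 13: insert 42 -> lo=[6, 13, 14, 20, 28, 29, 29] (size 7, max 29) hi=[38, 42, 42, 45, 47, 47] (size 6, min 38) -> median=29

Answer: 29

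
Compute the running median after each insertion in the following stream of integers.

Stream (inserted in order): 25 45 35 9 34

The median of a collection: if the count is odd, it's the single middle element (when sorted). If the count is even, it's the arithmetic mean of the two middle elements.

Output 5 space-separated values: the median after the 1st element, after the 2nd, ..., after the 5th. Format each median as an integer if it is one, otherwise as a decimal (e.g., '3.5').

Answer: 25 35 35 30 34

Derivation:
Step 1: insert 25 -> lo=[25] (size 1, max 25) hi=[] (size 0) -> median=25
Step 2: insert 45 -> lo=[25] (size 1, max 25) hi=[45] (size 1, min 45) -> median=35
Step 3: insert 35 -> lo=[25, 35] (size 2, max 35) hi=[45] (size 1, min 45) -> median=35
Step 4: insert 9 -> lo=[9, 25] (size 2, max 25) hi=[35, 45] (size 2, min 35) -> median=30
Step 5: insert 34 -> lo=[9, 25, 34] (size 3, max 34) hi=[35, 45] (size 2, min 35) -> median=34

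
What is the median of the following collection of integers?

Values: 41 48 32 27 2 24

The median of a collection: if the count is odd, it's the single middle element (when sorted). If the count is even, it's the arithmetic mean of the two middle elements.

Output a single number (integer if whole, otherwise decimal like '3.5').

Step 1: insert 41 -> lo=[41] (size 1, max 41) hi=[] (size 0) -> median=41
Step 2: insert 48 -> lo=[41] (size 1, max 41) hi=[48] (size 1, min 48) -> median=44.5
Step 3: insert 32 -> lo=[32, 41] (size 2, max 41) hi=[48] (size 1, min 48) -> median=41
Step 4: insert 27 -> lo=[27, 32] (size 2, max 32) hi=[41, 48] (size 2, min 41) -> median=36.5
Step 5: insert 2 -> lo=[2, 27, 32] (size 3, max 32) hi=[41, 48] (size 2, min 41) -> median=32
Step 6: insert 24 -> lo=[2, 24, 27] (size 3, max 27) hi=[32, 41, 48] (size 3, min 32) -> median=29.5

Answer: 29.5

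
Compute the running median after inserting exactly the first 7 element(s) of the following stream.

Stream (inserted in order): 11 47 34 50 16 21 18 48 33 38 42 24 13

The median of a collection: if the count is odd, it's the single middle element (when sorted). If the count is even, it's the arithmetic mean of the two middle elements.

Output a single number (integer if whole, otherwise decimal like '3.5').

Step 1: insert 11 -> lo=[11] (size 1, max 11) hi=[] (size 0) -> median=11
Step 2: insert 47 -> lo=[11] (size 1, max 11) hi=[47] (size 1, min 47) -> median=29
Step 3: insert 34 -> lo=[11, 34] (size 2, max 34) hi=[47] (size 1, min 47) -> median=34
Step 4: insert 50 -> lo=[11, 34] (size 2, max 34) hi=[47, 50] (size 2, min 47) -> median=40.5
Step 5: insert 16 -> lo=[11, 16, 34] (size 3, max 34) hi=[47, 50] (size 2, min 47) -> median=34
Step 6: insert 21 -> lo=[11, 16, 21] (size 3, max 21) hi=[34, 47, 50] (size 3, min 34) -> median=27.5
Step 7: insert 18 -> lo=[11, 16, 18, 21] (size 4, max 21) hi=[34, 47, 50] (size 3, min 34) -> median=21

Answer: 21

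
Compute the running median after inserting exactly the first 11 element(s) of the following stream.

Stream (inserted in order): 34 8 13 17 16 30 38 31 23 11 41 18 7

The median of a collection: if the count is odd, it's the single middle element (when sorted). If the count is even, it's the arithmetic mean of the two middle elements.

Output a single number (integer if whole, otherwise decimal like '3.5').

Step 1: insert 34 -> lo=[34] (size 1, max 34) hi=[] (size 0) -> median=34
Step 2: insert 8 -> lo=[8] (size 1, max 8) hi=[34] (size 1, min 34) -> median=21
Step 3: insert 13 -> lo=[8, 13] (size 2, max 13) hi=[34] (size 1, min 34) -> median=13
Step 4: insert 17 -> lo=[8, 13] (size 2, max 13) hi=[17, 34] (size 2, min 17) -> median=15
Step 5: insert 16 -> lo=[8, 13, 16] (size 3, max 16) hi=[17, 34] (size 2, min 17) -> median=16
Step 6: insert 30 -> lo=[8, 13, 16] (size 3, max 16) hi=[17, 30, 34] (size 3, min 17) -> median=16.5
Step 7: insert 38 -> lo=[8, 13, 16, 17] (size 4, max 17) hi=[30, 34, 38] (size 3, min 30) -> median=17
Step 8: insert 31 -> lo=[8, 13, 16, 17] (size 4, max 17) hi=[30, 31, 34, 38] (size 4, min 30) -> median=23.5
Step 9: insert 23 -> lo=[8, 13, 16, 17, 23] (size 5, max 23) hi=[30, 31, 34, 38] (size 4, min 30) -> median=23
Step 10: insert 11 -> lo=[8, 11, 13, 16, 17] (size 5, max 17) hi=[23, 30, 31, 34, 38] (size 5, min 23) -> median=20
Step 11: insert 41 -> lo=[8, 11, 13, 16, 17, 23] (size 6, max 23) hi=[30, 31, 34, 38, 41] (size 5, min 30) -> median=23

Answer: 23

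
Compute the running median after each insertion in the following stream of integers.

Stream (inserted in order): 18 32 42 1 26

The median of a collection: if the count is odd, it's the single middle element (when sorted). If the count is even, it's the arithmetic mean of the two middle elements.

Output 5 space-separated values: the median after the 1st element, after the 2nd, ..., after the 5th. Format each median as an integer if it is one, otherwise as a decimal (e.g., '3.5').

Step 1: insert 18 -> lo=[18] (size 1, max 18) hi=[] (size 0) -> median=18
Step 2: insert 32 -> lo=[18] (size 1, max 18) hi=[32] (size 1, min 32) -> median=25
Step 3: insert 42 -> lo=[18, 32] (size 2, max 32) hi=[42] (size 1, min 42) -> median=32
Step 4: insert 1 -> lo=[1, 18] (size 2, max 18) hi=[32, 42] (size 2, min 32) -> median=25
Step 5: insert 26 -> lo=[1, 18, 26] (size 3, max 26) hi=[32, 42] (size 2, min 32) -> median=26

Answer: 18 25 32 25 26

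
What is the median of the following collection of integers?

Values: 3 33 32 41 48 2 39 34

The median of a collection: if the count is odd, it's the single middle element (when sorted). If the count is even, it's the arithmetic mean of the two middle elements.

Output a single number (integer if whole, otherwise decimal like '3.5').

Step 1: insert 3 -> lo=[3] (size 1, max 3) hi=[] (size 0) -> median=3
Step 2: insert 33 -> lo=[3] (size 1, max 3) hi=[33] (size 1, min 33) -> median=18
Step 3: insert 32 -> lo=[3, 32] (size 2, max 32) hi=[33] (size 1, min 33) -> median=32
Step 4: insert 41 -> lo=[3, 32] (size 2, max 32) hi=[33, 41] (size 2, min 33) -> median=32.5
Step 5: insert 48 -> lo=[3, 32, 33] (size 3, max 33) hi=[41, 48] (size 2, min 41) -> median=33
Step 6: insert 2 -> lo=[2, 3, 32] (size 3, max 32) hi=[33, 41, 48] (size 3, min 33) -> median=32.5
Step 7: insert 39 -> lo=[2, 3, 32, 33] (size 4, max 33) hi=[39, 41, 48] (size 3, min 39) -> median=33
Step 8: insert 34 -> lo=[2, 3, 32, 33] (size 4, max 33) hi=[34, 39, 41, 48] (size 4, min 34) -> median=33.5

Answer: 33.5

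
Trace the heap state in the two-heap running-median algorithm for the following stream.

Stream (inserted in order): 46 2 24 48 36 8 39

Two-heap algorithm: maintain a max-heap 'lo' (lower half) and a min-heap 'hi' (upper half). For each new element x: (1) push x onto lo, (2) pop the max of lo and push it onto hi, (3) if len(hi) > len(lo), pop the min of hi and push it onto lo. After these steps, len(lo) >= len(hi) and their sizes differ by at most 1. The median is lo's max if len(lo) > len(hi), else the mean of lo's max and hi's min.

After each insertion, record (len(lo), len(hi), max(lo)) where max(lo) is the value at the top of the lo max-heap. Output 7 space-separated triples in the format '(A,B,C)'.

Step 1: insert 46 -> lo=[46] hi=[] -> (len(lo)=1, len(hi)=0, max(lo)=46)
Step 2: insert 2 -> lo=[2] hi=[46] -> (len(lo)=1, len(hi)=1, max(lo)=2)
Step 3: insert 24 -> lo=[2, 24] hi=[46] -> (len(lo)=2, len(hi)=1, max(lo)=24)
Step 4: insert 48 -> lo=[2, 24] hi=[46, 48] -> (len(lo)=2, len(hi)=2, max(lo)=24)
Step 5: insert 36 -> lo=[2, 24, 36] hi=[46, 48] -> (len(lo)=3, len(hi)=2, max(lo)=36)
Step 6: insert 8 -> lo=[2, 8, 24] hi=[36, 46, 48] -> (len(lo)=3, len(hi)=3, max(lo)=24)
Step 7: insert 39 -> lo=[2, 8, 24, 36] hi=[39, 46, 48] -> (len(lo)=4, len(hi)=3, max(lo)=36)

Answer: (1,0,46) (1,1,2) (2,1,24) (2,2,24) (3,2,36) (3,3,24) (4,3,36)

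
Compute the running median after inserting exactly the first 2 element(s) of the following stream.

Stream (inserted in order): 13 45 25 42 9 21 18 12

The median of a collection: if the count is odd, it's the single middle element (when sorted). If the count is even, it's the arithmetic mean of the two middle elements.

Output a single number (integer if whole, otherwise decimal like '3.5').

Answer: 29

Derivation:
Step 1: insert 13 -> lo=[13] (size 1, max 13) hi=[] (size 0) -> median=13
Step 2: insert 45 -> lo=[13] (size 1, max 13) hi=[45] (size 1, min 45) -> median=29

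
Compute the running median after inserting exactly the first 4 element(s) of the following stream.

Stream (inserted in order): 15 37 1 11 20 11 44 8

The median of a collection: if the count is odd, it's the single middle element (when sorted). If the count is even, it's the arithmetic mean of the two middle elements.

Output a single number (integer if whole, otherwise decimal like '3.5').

Step 1: insert 15 -> lo=[15] (size 1, max 15) hi=[] (size 0) -> median=15
Step 2: insert 37 -> lo=[15] (size 1, max 15) hi=[37] (size 1, min 37) -> median=26
Step 3: insert 1 -> lo=[1, 15] (size 2, max 15) hi=[37] (size 1, min 37) -> median=15
Step 4: insert 11 -> lo=[1, 11] (size 2, max 11) hi=[15, 37] (size 2, min 15) -> median=13

Answer: 13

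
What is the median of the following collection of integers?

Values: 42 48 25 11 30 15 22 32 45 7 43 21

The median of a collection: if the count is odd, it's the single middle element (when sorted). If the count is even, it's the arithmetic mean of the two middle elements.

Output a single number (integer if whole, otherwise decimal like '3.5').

Answer: 27.5

Derivation:
Step 1: insert 42 -> lo=[42] (size 1, max 42) hi=[] (size 0) -> median=42
Step 2: insert 48 -> lo=[42] (size 1, max 42) hi=[48] (size 1, min 48) -> median=45
Step 3: insert 25 -> lo=[25, 42] (size 2, max 42) hi=[48] (size 1, min 48) -> median=42
Step 4: insert 11 -> lo=[11, 25] (size 2, max 25) hi=[42, 48] (size 2, min 42) -> median=33.5
Step 5: insert 30 -> lo=[11, 25, 30] (size 3, max 30) hi=[42, 48] (size 2, min 42) -> median=30
Step 6: insert 15 -> lo=[11, 15, 25] (size 3, max 25) hi=[30, 42, 48] (size 3, min 30) -> median=27.5
Step 7: insert 22 -> lo=[11, 15, 22, 25] (size 4, max 25) hi=[30, 42, 48] (size 3, min 30) -> median=25
Step 8: insert 32 -> lo=[11, 15, 22, 25] (size 4, max 25) hi=[30, 32, 42, 48] (size 4, min 30) -> median=27.5
Step 9: insert 45 -> lo=[11, 15, 22, 25, 30] (size 5, max 30) hi=[32, 42, 45, 48] (size 4, min 32) -> median=30
Step 10: insert 7 -> lo=[7, 11, 15, 22, 25] (size 5, max 25) hi=[30, 32, 42, 45, 48] (size 5, min 30) -> median=27.5
Step 11: insert 43 -> lo=[7, 11, 15, 22, 25, 30] (size 6, max 30) hi=[32, 42, 43, 45, 48] (size 5, min 32) -> median=30
Step 12: insert 21 -> lo=[7, 11, 15, 21, 22, 25] (size 6, max 25) hi=[30, 32, 42, 43, 45, 48] (size 6, min 30) -> median=27.5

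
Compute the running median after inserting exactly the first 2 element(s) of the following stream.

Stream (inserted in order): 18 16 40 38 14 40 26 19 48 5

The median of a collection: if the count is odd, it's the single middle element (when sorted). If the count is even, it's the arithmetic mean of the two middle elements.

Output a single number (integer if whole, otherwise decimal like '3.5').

Step 1: insert 18 -> lo=[18] (size 1, max 18) hi=[] (size 0) -> median=18
Step 2: insert 16 -> lo=[16] (size 1, max 16) hi=[18] (size 1, min 18) -> median=17

Answer: 17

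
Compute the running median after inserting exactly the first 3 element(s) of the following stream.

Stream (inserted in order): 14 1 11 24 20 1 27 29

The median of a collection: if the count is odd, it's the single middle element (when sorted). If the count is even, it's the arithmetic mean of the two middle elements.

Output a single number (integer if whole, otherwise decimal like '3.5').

Answer: 11

Derivation:
Step 1: insert 14 -> lo=[14] (size 1, max 14) hi=[] (size 0) -> median=14
Step 2: insert 1 -> lo=[1] (size 1, max 1) hi=[14] (size 1, min 14) -> median=7.5
Step 3: insert 11 -> lo=[1, 11] (size 2, max 11) hi=[14] (size 1, min 14) -> median=11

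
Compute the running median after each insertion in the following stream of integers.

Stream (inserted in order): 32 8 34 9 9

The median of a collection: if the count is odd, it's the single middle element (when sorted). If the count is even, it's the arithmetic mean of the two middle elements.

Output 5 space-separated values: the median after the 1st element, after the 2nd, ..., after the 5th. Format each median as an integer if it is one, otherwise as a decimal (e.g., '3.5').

Answer: 32 20 32 20.5 9

Derivation:
Step 1: insert 32 -> lo=[32] (size 1, max 32) hi=[] (size 0) -> median=32
Step 2: insert 8 -> lo=[8] (size 1, max 8) hi=[32] (size 1, min 32) -> median=20
Step 3: insert 34 -> lo=[8, 32] (size 2, max 32) hi=[34] (size 1, min 34) -> median=32
Step 4: insert 9 -> lo=[8, 9] (size 2, max 9) hi=[32, 34] (size 2, min 32) -> median=20.5
Step 5: insert 9 -> lo=[8, 9, 9] (size 3, max 9) hi=[32, 34] (size 2, min 32) -> median=9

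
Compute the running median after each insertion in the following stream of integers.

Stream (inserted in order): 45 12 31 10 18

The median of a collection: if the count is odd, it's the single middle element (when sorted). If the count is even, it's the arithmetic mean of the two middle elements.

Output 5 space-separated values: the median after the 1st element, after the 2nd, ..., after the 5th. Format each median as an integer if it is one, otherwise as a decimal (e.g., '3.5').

Answer: 45 28.5 31 21.5 18

Derivation:
Step 1: insert 45 -> lo=[45] (size 1, max 45) hi=[] (size 0) -> median=45
Step 2: insert 12 -> lo=[12] (size 1, max 12) hi=[45] (size 1, min 45) -> median=28.5
Step 3: insert 31 -> lo=[12, 31] (size 2, max 31) hi=[45] (size 1, min 45) -> median=31
Step 4: insert 10 -> lo=[10, 12] (size 2, max 12) hi=[31, 45] (size 2, min 31) -> median=21.5
Step 5: insert 18 -> lo=[10, 12, 18] (size 3, max 18) hi=[31, 45] (size 2, min 31) -> median=18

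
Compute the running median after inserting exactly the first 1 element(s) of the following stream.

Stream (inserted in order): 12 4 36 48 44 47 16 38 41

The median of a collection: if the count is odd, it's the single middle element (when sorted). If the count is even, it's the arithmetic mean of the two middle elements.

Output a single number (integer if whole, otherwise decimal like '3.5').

Answer: 12

Derivation:
Step 1: insert 12 -> lo=[12] (size 1, max 12) hi=[] (size 0) -> median=12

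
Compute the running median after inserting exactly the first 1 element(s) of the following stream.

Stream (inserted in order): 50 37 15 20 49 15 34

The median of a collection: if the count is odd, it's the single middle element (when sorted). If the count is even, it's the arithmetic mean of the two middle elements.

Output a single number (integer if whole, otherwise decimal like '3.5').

Answer: 50

Derivation:
Step 1: insert 50 -> lo=[50] (size 1, max 50) hi=[] (size 0) -> median=50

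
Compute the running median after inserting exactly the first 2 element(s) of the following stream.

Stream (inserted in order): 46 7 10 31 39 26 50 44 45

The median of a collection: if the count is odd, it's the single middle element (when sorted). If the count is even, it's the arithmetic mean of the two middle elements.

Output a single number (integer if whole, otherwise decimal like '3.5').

Step 1: insert 46 -> lo=[46] (size 1, max 46) hi=[] (size 0) -> median=46
Step 2: insert 7 -> lo=[7] (size 1, max 7) hi=[46] (size 1, min 46) -> median=26.5

Answer: 26.5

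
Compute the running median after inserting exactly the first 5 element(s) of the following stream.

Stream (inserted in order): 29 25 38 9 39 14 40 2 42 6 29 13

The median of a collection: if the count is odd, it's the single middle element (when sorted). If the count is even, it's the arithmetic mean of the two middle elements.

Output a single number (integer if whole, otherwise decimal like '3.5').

Step 1: insert 29 -> lo=[29] (size 1, max 29) hi=[] (size 0) -> median=29
Step 2: insert 25 -> lo=[25] (size 1, max 25) hi=[29] (size 1, min 29) -> median=27
Step 3: insert 38 -> lo=[25, 29] (size 2, max 29) hi=[38] (size 1, min 38) -> median=29
Step 4: insert 9 -> lo=[9, 25] (size 2, max 25) hi=[29, 38] (size 2, min 29) -> median=27
Step 5: insert 39 -> lo=[9, 25, 29] (size 3, max 29) hi=[38, 39] (size 2, min 38) -> median=29

Answer: 29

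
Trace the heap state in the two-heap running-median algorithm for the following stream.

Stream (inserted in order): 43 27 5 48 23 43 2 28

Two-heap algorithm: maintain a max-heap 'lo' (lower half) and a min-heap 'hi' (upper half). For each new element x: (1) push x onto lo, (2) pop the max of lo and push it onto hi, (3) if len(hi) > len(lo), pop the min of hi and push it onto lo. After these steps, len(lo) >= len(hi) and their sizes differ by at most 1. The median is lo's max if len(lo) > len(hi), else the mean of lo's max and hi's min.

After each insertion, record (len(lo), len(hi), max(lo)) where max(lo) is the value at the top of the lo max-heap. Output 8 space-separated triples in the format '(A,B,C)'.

Step 1: insert 43 -> lo=[43] hi=[] -> (len(lo)=1, len(hi)=0, max(lo)=43)
Step 2: insert 27 -> lo=[27] hi=[43] -> (len(lo)=1, len(hi)=1, max(lo)=27)
Step 3: insert 5 -> lo=[5, 27] hi=[43] -> (len(lo)=2, len(hi)=1, max(lo)=27)
Step 4: insert 48 -> lo=[5, 27] hi=[43, 48] -> (len(lo)=2, len(hi)=2, max(lo)=27)
Step 5: insert 23 -> lo=[5, 23, 27] hi=[43, 48] -> (len(lo)=3, len(hi)=2, max(lo)=27)
Step 6: insert 43 -> lo=[5, 23, 27] hi=[43, 43, 48] -> (len(lo)=3, len(hi)=3, max(lo)=27)
Step 7: insert 2 -> lo=[2, 5, 23, 27] hi=[43, 43, 48] -> (len(lo)=4, len(hi)=3, max(lo)=27)
Step 8: insert 28 -> lo=[2, 5, 23, 27] hi=[28, 43, 43, 48] -> (len(lo)=4, len(hi)=4, max(lo)=27)

Answer: (1,0,43) (1,1,27) (2,1,27) (2,2,27) (3,2,27) (3,3,27) (4,3,27) (4,4,27)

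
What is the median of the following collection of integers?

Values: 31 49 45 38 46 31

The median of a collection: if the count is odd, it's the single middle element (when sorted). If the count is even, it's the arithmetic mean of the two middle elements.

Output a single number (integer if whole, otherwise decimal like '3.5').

Step 1: insert 31 -> lo=[31] (size 1, max 31) hi=[] (size 0) -> median=31
Step 2: insert 49 -> lo=[31] (size 1, max 31) hi=[49] (size 1, min 49) -> median=40
Step 3: insert 45 -> lo=[31, 45] (size 2, max 45) hi=[49] (size 1, min 49) -> median=45
Step 4: insert 38 -> lo=[31, 38] (size 2, max 38) hi=[45, 49] (size 2, min 45) -> median=41.5
Step 5: insert 46 -> lo=[31, 38, 45] (size 3, max 45) hi=[46, 49] (size 2, min 46) -> median=45
Step 6: insert 31 -> lo=[31, 31, 38] (size 3, max 38) hi=[45, 46, 49] (size 3, min 45) -> median=41.5

Answer: 41.5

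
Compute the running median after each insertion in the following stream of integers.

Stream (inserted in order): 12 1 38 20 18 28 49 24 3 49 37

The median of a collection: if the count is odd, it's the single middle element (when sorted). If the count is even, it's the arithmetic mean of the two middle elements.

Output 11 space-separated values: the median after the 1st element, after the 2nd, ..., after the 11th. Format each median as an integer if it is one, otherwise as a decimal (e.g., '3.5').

Step 1: insert 12 -> lo=[12] (size 1, max 12) hi=[] (size 0) -> median=12
Step 2: insert 1 -> lo=[1] (size 1, max 1) hi=[12] (size 1, min 12) -> median=6.5
Step 3: insert 38 -> lo=[1, 12] (size 2, max 12) hi=[38] (size 1, min 38) -> median=12
Step 4: insert 20 -> lo=[1, 12] (size 2, max 12) hi=[20, 38] (size 2, min 20) -> median=16
Step 5: insert 18 -> lo=[1, 12, 18] (size 3, max 18) hi=[20, 38] (size 2, min 20) -> median=18
Step 6: insert 28 -> lo=[1, 12, 18] (size 3, max 18) hi=[20, 28, 38] (size 3, min 20) -> median=19
Step 7: insert 49 -> lo=[1, 12, 18, 20] (size 4, max 20) hi=[28, 38, 49] (size 3, min 28) -> median=20
Step 8: insert 24 -> lo=[1, 12, 18, 20] (size 4, max 20) hi=[24, 28, 38, 49] (size 4, min 24) -> median=22
Step 9: insert 3 -> lo=[1, 3, 12, 18, 20] (size 5, max 20) hi=[24, 28, 38, 49] (size 4, min 24) -> median=20
Step 10: insert 49 -> lo=[1, 3, 12, 18, 20] (size 5, max 20) hi=[24, 28, 38, 49, 49] (size 5, min 24) -> median=22
Step 11: insert 37 -> lo=[1, 3, 12, 18, 20, 24] (size 6, max 24) hi=[28, 37, 38, 49, 49] (size 5, min 28) -> median=24

Answer: 12 6.5 12 16 18 19 20 22 20 22 24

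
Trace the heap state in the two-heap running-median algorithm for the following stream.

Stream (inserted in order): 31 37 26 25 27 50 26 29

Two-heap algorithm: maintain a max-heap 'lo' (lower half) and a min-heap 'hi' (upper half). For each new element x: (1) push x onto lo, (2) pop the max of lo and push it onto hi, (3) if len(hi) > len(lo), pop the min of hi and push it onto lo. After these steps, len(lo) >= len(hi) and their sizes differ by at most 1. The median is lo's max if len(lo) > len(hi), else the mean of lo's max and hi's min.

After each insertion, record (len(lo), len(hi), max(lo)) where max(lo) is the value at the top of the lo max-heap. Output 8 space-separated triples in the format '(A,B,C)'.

Answer: (1,0,31) (1,1,31) (2,1,31) (2,2,26) (3,2,27) (3,3,27) (4,3,27) (4,4,27)

Derivation:
Step 1: insert 31 -> lo=[31] hi=[] -> (len(lo)=1, len(hi)=0, max(lo)=31)
Step 2: insert 37 -> lo=[31] hi=[37] -> (len(lo)=1, len(hi)=1, max(lo)=31)
Step 3: insert 26 -> lo=[26, 31] hi=[37] -> (len(lo)=2, len(hi)=1, max(lo)=31)
Step 4: insert 25 -> lo=[25, 26] hi=[31, 37] -> (len(lo)=2, len(hi)=2, max(lo)=26)
Step 5: insert 27 -> lo=[25, 26, 27] hi=[31, 37] -> (len(lo)=3, len(hi)=2, max(lo)=27)
Step 6: insert 50 -> lo=[25, 26, 27] hi=[31, 37, 50] -> (len(lo)=3, len(hi)=3, max(lo)=27)
Step 7: insert 26 -> lo=[25, 26, 26, 27] hi=[31, 37, 50] -> (len(lo)=4, len(hi)=3, max(lo)=27)
Step 8: insert 29 -> lo=[25, 26, 26, 27] hi=[29, 31, 37, 50] -> (len(lo)=4, len(hi)=4, max(lo)=27)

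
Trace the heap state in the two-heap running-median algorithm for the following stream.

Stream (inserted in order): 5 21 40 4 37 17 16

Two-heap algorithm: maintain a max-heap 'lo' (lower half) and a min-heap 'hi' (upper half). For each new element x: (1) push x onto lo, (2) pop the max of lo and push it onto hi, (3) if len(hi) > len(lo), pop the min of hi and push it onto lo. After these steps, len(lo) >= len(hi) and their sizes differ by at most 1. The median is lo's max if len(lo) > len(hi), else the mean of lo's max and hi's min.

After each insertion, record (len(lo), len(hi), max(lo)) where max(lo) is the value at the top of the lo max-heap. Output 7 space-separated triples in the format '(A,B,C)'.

Answer: (1,0,5) (1,1,5) (2,1,21) (2,2,5) (3,2,21) (3,3,17) (4,3,17)

Derivation:
Step 1: insert 5 -> lo=[5] hi=[] -> (len(lo)=1, len(hi)=0, max(lo)=5)
Step 2: insert 21 -> lo=[5] hi=[21] -> (len(lo)=1, len(hi)=1, max(lo)=5)
Step 3: insert 40 -> lo=[5, 21] hi=[40] -> (len(lo)=2, len(hi)=1, max(lo)=21)
Step 4: insert 4 -> lo=[4, 5] hi=[21, 40] -> (len(lo)=2, len(hi)=2, max(lo)=5)
Step 5: insert 37 -> lo=[4, 5, 21] hi=[37, 40] -> (len(lo)=3, len(hi)=2, max(lo)=21)
Step 6: insert 17 -> lo=[4, 5, 17] hi=[21, 37, 40] -> (len(lo)=3, len(hi)=3, max(lo)=17)
Step 7: insert 16 -> lo=[4, 5, 16, 17] hi=[21, 37, 40] -> (len(lo)=4, len(hi)=3, max(lo)=17)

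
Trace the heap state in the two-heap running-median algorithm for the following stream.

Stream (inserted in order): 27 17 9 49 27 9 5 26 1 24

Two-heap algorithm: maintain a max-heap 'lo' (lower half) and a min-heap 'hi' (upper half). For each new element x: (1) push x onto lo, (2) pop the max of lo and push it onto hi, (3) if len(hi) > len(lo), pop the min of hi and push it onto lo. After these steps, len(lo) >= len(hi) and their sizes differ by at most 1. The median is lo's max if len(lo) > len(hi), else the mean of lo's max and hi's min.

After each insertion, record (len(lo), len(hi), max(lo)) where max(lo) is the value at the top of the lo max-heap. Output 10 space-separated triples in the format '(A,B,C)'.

Answer: (1,0,27) (1,1,17) (2,1,17) (2,2,17) (3,2,27) (3,3,17) (4,3,17) (4,4,17) (5,4,17) (5,5,17)

Derivation:
Step 1: insert 27 -> lo=[27] hi=[] -> (len(lo)=1, len(hi)=0, max(lo)=27)
Step 2: insert 17 -> lo=[17] hi=[27] -> (len(lo)=1, len(hi)=1, max(lo)=17)
Step 3: insert 9 -> lo=[9, 17] hi=[27] -> (len(lo)=2, len(hi)=1, max(lo)=17)
Step 4: insert 49 -> lo=[9, 17] hi=[27, 49] -> (len(lo)=2, len(hi)=2, max(lo)=17)
Step 5: insert 27 -> lo=[9, 17, 27] hi=[27, 49] -> (len(lo)=3, len(hi)=2, max(lo)=27)
Step 6: insert 9 -> lo=[9, 9, 17] hi=[27, 27, 49] -> (len(lo)=3, len(hi)=3, max(lo)=17)
Step 7: insert 5 -> lo=[5, 9, 9, 17] hi=[27, 27, 49] -> (len(lo)=4, len(hi)=3, max(lo)=17)
Step 8: insert 26 -> lo=[5, 9, 9, 17] hi=[26, 27, 27, 49] -> (len(lo)=4, len(hi)=4, max(lo)=17)
Step 9: insert 1 -> lo=[1, 5, 9, 9, 17] hi=[26, 27, 27, 49] -> (len(lo)=5, len(hi)=4, max(lo)=17)
Step 10: insert 24 -> lo=[1, 5, 9, 9, 17] hi=[24, 26, 27, 27, 49] -> (len(lo)=5, len(hi)=5, max(lo)=17)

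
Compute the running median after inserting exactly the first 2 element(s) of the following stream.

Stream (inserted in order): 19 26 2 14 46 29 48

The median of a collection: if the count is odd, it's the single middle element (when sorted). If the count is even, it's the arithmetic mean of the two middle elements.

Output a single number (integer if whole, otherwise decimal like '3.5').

Answer: 22.5

Derivation:
Step 1: insert 19 -> lo=[19] (size 1, max 19) hi=[] (size 0) -> median=19
Step 2: insert 26 -> lo=[19] (size 1, max 19) hi=[26] (size 1, min 26) -> median=22.5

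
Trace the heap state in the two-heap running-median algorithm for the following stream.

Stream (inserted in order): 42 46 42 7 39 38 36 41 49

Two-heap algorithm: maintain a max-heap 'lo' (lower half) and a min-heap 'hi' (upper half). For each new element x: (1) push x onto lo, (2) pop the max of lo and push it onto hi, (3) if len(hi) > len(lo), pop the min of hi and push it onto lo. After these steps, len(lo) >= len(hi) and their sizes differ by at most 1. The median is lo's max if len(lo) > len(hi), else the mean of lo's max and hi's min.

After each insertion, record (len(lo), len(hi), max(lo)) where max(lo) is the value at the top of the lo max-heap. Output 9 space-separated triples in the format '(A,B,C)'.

Step 1: insert 42 -> lo=[42] hi=[] -> (len(lo)=1, len(hi)=0, max(lo)=42)
Step 2: insert 46 -> lo=[42] hi=[46] -> (len(lo)=1, len(hi)=1, max(lo)=42)
Step 3: insert 42 -> lo=[42, 42] hi=[46] -> (len(lo)=2, len(hi)=1, max(lo)=42)
Step 4: insert 7 -> lo=[7, 42] hi=[42, 46] -> (len(lo)=2, len(hi)=2, max(lo)=42)
Step 5: insert 39 -> lo=[7, 39, 42] hi=[42, 46] -> (len(lo)=3, len(hi)=2, max(lo)=42)
Step 6: insert 38 -> lo=[7, 38, 39] hi=[42, 42, 46] -> (len(lo)=3, len(hi)=3, max(lo)=39)
Step 7: insert 36 -> lo=[7, 36, 38, 39] hi=[42, 42, 46] -> (len(lo)=4, len(hi)=3, max(lo)=39)
Step 8: insert 41 -> lo=[7, 36, 38, 39] hi=[41, 42, 42, 46] -> (len(lo)=4, len(hi)=4, max(lo)=39)
Step 9: insert 49 -> lo=[7, 36, 38, 39, 41] hi=[42, 42, 46, 49] -> (len(lo)=5, len(hi)=4, max(lo)=41)

Answer: (1,0,42) (1,1,42) (2,1,42) (2,2,42) (3,2,42) (3,3,39) (4,3,39) (4,4,39) (5,4,41)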